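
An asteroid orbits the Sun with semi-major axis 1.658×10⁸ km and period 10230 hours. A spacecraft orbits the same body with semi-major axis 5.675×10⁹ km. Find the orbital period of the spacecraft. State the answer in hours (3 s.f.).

Kepler's third law: T² ∝ a³, so T₂ = T₁ (a₂/a₁)^(3/2).
a₂/a₁ = 34.23, (a₂/a₁)^(3/2) = 200.2.
T₂ = 10230 × 200.2 = 2.049×10⁶ hours.

T₂ ≈ 2.05×10⁶ hours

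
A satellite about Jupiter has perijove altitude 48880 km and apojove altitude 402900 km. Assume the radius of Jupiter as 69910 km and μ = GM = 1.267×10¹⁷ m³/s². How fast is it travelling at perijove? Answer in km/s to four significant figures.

r_p = 69910 + 48880 = 118790 km = 1.1879×10⁸ m.
r_a = 69910 + 402900 = 472810 km = 4.7281×10⁸ m.
Semi-major axis a = (r_p + r_a)/2 = 2.9580×10⁵ km = 2.958×10⁸ m.
Vis-viva: v² = μ(2/r − 1/a) = 1.267×10¹⁷ × (1.684×10⁻⁸ − 3.381×10⁻⁹) = 1.705×10⁹ m²/s².
v = 41290 m/s = 41.29 km/s.

v ≈ 41.29 km/s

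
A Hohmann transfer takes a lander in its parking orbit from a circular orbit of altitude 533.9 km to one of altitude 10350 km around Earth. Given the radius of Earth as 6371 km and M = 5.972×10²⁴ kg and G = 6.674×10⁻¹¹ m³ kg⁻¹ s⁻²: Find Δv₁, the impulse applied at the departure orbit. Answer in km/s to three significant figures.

μ = GM = 6.674×10⁻¹¹ × 5.972×10²⁴ = 3.986×10¹⁴ m³/s².
r₁ = 6371 + 533.9 = 6904.9 km = 6.9049×10⁶ m.
r₂ = 6371 + 10350 = 16721 km = 1.6721×10⁷ m.
Transfer ellipse a_t = (r₁ + r₂)/2 = 1.181×10⁷ m.
At r₁: circular v_c1 = √(μ/r₁) = 7598 m/s; transfer-perigee v_p = √[μ(2/r₁ − 1/a_t)] = 9039 m/s.
Δv₁ = v_p − v_c1 = 1442 m/s.
= 1.442 km/s.

Δv ≈ 1.44 km/s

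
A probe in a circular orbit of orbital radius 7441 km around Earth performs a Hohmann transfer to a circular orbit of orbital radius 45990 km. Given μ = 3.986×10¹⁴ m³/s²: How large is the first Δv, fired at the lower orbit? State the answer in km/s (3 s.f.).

Δv ≈ 2.28 km/s

r₁ = 7441 km = 7.441×10⁶ m.
r₂ = 45990 km = 4.599×10⁷ m.
Transfer ellipse a_t = (r₁ + r₂)/2 = 2.672×10⁷ m.
At r₁: circular v_c1 = √(μ/r₁) = 7319 m/s; transfer-perigee v_p = √[μ(2/r₁ − 1/a_t)] = 9603 m/s.
Δv₁ = v_p − v_c1 = 2284 m/s.
= 2.284 km/s.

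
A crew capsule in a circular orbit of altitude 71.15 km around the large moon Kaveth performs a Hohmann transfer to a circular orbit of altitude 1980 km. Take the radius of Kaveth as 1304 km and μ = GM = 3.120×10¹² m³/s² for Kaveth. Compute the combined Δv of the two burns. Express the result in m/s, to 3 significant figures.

r₁ = 1304 + 71.15 = 1375.2 km = 1.3752×10⁶ m.
r₂ = 1304 + 1980 = 3284.0 km = 3.2840×10⁶ m.
Transfer ellipse a_t = (r₁ + r₂)/2 = 2.330×10⁶ m.
At r₁: circular v_c1 = √(μ/r₁) = 1506 m/s; transfer-periapsis v_p = √[μ(2/r₁ − 1/a_t)] = 1788 m/s.
Δv₁ = v_p − v_c1 = 282.1 m/s.
At r₂: circular v_c2 = √(μ/r₂) = 974.7 m/s; transfer-apoapsis v_a = √[μ(2/r₂ − 1/a_t)] = 748.9 m/s.
Δv₂ = v_c2 − v_a = 225.8 m/s.
Total Δv = Δv₁ + Δv₂ = 508.0 m/s.

Δv_total ≈ 508 m/s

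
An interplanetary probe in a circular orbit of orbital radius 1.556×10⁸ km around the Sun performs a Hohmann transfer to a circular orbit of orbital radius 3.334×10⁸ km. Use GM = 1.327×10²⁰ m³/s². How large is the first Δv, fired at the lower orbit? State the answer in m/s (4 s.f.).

Δv ≈ 4898 m/s

r₁ = 1.556×10⁸ km = 1.556×10¹¹ m.
r₂ = 3.334×10⁸ km = 3.334×10¹¹ m.
Transfer ellipse a_t = (r₁ + r₂)/2 = 2.445×10¹¹ m.
At r₁: circular v_c1 = √(μ/r₁) = 29200 m/s; transfer-perihelion v_p = √[μ(2/r₁ − 1/a_t)] = 34100 m/s.
Δv₁ = v_p − v_c1 = 4898 m/s.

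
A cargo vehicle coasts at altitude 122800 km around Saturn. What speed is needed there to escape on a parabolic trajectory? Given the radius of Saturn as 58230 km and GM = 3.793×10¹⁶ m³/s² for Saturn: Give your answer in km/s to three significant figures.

r = 58230 + 122800 = 181030 km = 1.8103×10⁸ m.
Escape speed v_esc = √(2μ/r) = √(2 × 3.793×10¹⁶ / 1.810×10⁸) = √(4.190×10⁸) = 20470 m/s.
= 20.47 km/s.

v_esc ≈ 20.5 km/s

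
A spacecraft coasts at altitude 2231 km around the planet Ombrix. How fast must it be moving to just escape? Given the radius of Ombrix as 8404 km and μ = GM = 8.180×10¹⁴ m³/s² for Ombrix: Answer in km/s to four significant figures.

r = 8404 + 2231 = 10635 km = 1.0635×10⁷ m.
Escape speed v_esc = √(2μ/r) = √(2 × 8.180×10¹⁴ / 1.064×10⁷) = √(1.538×10⁸) = 12400 m/s.
= 12.40 km/s.

v_esc ≈ 12.40 km/s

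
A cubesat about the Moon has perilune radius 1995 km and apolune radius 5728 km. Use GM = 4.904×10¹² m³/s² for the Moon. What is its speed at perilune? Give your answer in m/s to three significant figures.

v ≈ 1910 m/s

Semi-major axis a = (r_p + r_a)/2 = 3861.5 km = 3.862×10⁶ m.
Vis-viva: v² = μ(2/r − 1/a) = 4.904×10¹² × (1.003×10⁻⁶ − 2.590×10⁻⁷) = 3.646×10⁶ m²/s².
v = 1910 m/s.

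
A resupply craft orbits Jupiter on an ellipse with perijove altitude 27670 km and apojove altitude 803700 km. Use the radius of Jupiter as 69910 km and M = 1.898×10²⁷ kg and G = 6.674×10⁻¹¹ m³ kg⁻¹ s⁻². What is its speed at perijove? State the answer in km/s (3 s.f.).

v ≈ 48.3 km/s

μ = GM = 6.674×10⁻¹¹ × 1.898×10²⁷ = 1.267×10¹⁷ m³/s².
r_p = 69910 + 27670 = 97580 km = 9.7580×10⁷ m.
r_a = 69910 + 803700 = 873610 km = 8.7361×10⁸ m.
Semi-major axis a = (r_p + r_a)/2 = 4.8560×10⁵ km = 4.856×10⁸ m.
Vis-viva: v² = μ(2/r − 1/a) = 1.267×10¹⁷ × (2.050×10⁻⁸ − 2.059×10⁻⁹) = 2.335×10⁹ m²/s².
v = 48330 m/s = 48.33 km/s.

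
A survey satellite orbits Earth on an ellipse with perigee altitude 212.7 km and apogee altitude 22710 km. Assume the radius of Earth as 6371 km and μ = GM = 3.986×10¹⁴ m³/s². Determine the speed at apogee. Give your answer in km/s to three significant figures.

r_p = 6371 + 212.7 = 6583.7 km = 6.5837×10⁶ m.
r_a = 6371 + 22710 = 29081 km = 2.9081×10⁷ m.
Semi-major axis a = (r_p + r_a)/2 = 17832 km = 1.783×10⁷ m.
Vis-viva: v² = μ(2/r − 1/a) = 3.986×10¹⁴ × (6.877×10⁻⁸ − 5.608×10⁻⁸) = 5.060×10⁶ m²/s².
v = 2250 m/s = 2.250 km/s.

v ≈ 2.25 km/s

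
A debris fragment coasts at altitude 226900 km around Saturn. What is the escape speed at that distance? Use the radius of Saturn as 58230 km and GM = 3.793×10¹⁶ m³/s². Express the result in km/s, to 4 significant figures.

r = 58230 + 226900 = 285130 km = 2.8513×10⁸ m.
Escape speed v_esc = √(2μ/r) = √(2 × 3.793×10¹⁶ / 2.851×10⁸) = √(2.661×10⁸) = 16310 m/s.
= 16.31 km/s.

v_esc ≈ 16.31 km/s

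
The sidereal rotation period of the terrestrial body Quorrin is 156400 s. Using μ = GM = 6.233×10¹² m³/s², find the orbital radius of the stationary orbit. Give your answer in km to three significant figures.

A synchronous orbit has period T, so by Kepler's third law a = (μT²/4π²)^(1/3).
μT²/4π² = 6.233×10¹² × (1.564×10⁵)² / 39.48 = 3.862×10²¹ m³.
a = 1.569×10⁷ m = 15689 km.

r_sync ≈ 15700 km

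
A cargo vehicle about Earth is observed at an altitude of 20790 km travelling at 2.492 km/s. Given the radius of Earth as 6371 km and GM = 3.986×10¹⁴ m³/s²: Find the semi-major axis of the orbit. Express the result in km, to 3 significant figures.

a ≈ 17200 km

r = 6371 + 20790 = 27161 km = 2.716×10⁷ m.
Specific orbital energy ε = v²/2 − μ/r = (2492)²/2 − 3.986×10¹⁴/2.716×10⁷ = -1.157×10⁷ J/kg.
Since ε = −μ/(2a), a = −μ/(2ε) = 1.722×10⁷ m = 17225 km.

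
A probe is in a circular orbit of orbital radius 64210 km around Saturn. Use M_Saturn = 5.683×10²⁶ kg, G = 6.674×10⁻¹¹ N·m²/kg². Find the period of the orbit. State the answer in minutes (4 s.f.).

T ≈ 276.7 minutes

μ = GM = 6.674×10⁻¹¹ × 5.683×10²⁶ = 3.793×10¹⁶ m³/s².
r = 64210 km = 6.421×10⁷ m.
Kepler's third law: T = 2π√(r³/μ) = 2π√((6.421×10⁷)³ / 3.793×10¹⁶).
r³/μ = 6.980×10⁶ s², so T = 2π × 2.642×10³ = 1.660×10⁴ s.
Converting: 1.660×10⁴ s ÷ 60.00 = 276.7 minutes.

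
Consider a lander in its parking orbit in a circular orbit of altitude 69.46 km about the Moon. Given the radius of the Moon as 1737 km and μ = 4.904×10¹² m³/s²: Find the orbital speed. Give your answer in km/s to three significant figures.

v ≈ 1.65 km/s

r = 1737 + 69.46 = 1806.5 km = 1.8065×10⁶ m.
For a circular orbit v = √(μ/r) = √(4.904×10¹² / 1.806×10⁶) = √(2.715×10⁶) = 1648 m/s.
That is 1.648 km/s.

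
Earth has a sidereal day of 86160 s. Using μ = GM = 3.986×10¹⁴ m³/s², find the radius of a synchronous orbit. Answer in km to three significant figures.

A synchronous orbit has period T, so by Kepler's third law a = (μT²/4π²)^(1/3).
μT²/4π² = 3.986×10¹⁴ × (8.616×10⁴)² / 39.48 = 7.495×10²² m³.
a = 4.216×10⁷ m = 42163 km.

r_sync ≈ 42200 km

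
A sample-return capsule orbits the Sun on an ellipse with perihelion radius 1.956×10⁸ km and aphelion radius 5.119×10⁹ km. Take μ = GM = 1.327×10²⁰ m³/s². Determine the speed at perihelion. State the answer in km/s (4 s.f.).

v ≈ 36.15 km/s

Semi-major axis a = (r_p + r_a)/2 = 2.6573×10⁹ km = 2.657×10¹² m.
Vis-viva: v² = μ(2/r − 1/a) = 1.327×10²⁰ × (1.022×10⁻¹¹ − 3.763×10⁻¹³) = 1.307×10⁹ m²/s².
v = 36150 m/s = 36.15 km/s.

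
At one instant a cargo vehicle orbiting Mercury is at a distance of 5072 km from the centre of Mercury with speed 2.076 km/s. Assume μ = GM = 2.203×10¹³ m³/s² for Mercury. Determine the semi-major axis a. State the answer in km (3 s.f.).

r = 5.072×10⁶ m.
Vis-viva rearranged: 1/a = 2/r − v²/μ = 3.943×10⁻⁷ − 1.956×10⁻⁷ = 1.987×10⁻⁷ m⁻¹.
a = 5.033×10⁶ m = 5033.0 km.

a ≈ 5030 km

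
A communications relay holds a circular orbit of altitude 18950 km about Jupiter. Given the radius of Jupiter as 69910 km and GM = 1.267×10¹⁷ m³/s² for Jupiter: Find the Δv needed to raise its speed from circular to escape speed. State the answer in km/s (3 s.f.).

Δv ≈ 15.6 km/s

r = 69910 + 18950 = 88860 km = 8.8860×10⁷ m.
Circular speed v_c = √(μ/r) = 37760 m/s.
Escape speed v_esc = √(2μ/r) = √2 × v_c = 53400 m/s.
Δv = v_esc − v_c = 15640 m/s = 15.64 km/s.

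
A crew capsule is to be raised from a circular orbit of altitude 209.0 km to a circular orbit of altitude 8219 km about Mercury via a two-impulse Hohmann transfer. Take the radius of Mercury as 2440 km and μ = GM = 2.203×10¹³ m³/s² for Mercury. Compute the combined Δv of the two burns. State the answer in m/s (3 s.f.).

r₁ = 2440 + 209.0 = 2649.0 km = 2.6490×10⁶ m.
r₂ = 2440 + 8219 = 10659 km = 1.0659×10⁷ m.
Transfer ellipse a_t = (r₁ + r₂)/2 = 6.654×10⁶ m.
At r₁: circular v_c1 = √(μ/r₁) = 2884 m/s; transfer-periherm v_p = √[μ(2/r₁ − 1/a_t)] = 3650 m/s.
Δv₁ = v_p − v_c1 = 766.1 m/s.
At r₂: circular v_c2 = √(μ/r₂) = 1438 m/s; transfer-apoherm v_a = √[μ(2/r₂ − 1/a_t)] = 907.1 m/s.
Δv₂ = v_c2 − v_a = 530.5 m/s.
Total Δv = Δv₁ + Δv₂ = 1297 m/s.

Δv_total ≈ 1300 m/s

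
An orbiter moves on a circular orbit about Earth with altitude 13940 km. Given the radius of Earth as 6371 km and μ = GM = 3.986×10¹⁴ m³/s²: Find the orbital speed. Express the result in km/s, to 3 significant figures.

r = 6371 + 13940 = 20311 km = 2.0311×10⁷ m.
For a circular orbit v = √(μ/r) = √(3.986×10¹⁴ / 2.031×10⁷) = √(1.962×10⁷) = 4430 m/s.
That is 4.430 km/s.

v ≈ 4.43 km/s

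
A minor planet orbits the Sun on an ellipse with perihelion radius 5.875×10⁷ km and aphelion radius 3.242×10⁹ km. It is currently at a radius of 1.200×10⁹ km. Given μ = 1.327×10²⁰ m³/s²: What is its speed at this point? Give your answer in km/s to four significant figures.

Semi-major axis a = (r_p + r_a)/2 = 1.6504×10⁹ km = 1.650×10¹² m.
Vis-viva: v² = μ(2/r − 1/a) = 1.327×10²⁰ × (1.667×10⁻¹² − 6.059×10⁻¹³) = 1.408×10⁸ m²/s².
v = 11860 m/s = 11.86 km/s.

v ≈ 11.86 km/s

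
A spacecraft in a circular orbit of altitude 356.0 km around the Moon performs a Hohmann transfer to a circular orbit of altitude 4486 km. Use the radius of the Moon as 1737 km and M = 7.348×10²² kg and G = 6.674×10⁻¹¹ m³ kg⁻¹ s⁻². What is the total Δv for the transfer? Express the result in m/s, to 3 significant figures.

μ = GM = 6.674×10⁻¹¹ × 7.348×10²² = 4.904×10¹² m³/s².
r₁ = 1737 + 356.0 = 2093.0 km = 2.0930×10⁶ m.
r₂ = 1737 + 4486 = 6223.0 km = 6.2230×10⁶ m.
Transfer ellipse a_t = (r₁ + r₂)/2 = 4.158×10⁶ m.
At r₁: circular v_c1 = √(μ/r₁) = 1531 m/s; transfer-perilune v_p = √[μ(2/r₁ − 1/a_t)] = 1873 m/s.
Δv₁ = v_p − v_c1 = 341.9 m/s.
At r₂: circular v_c2 = √(μ/r₂) = 887.7 m/s; transfer-apolune v_a = √[μ(2/r₂ − 1/a_t)] = 629.8 m/s.
Δv₂ = v_c2 − v_a = 257.9 m/s.
Total Δv = Δv₁ + Δv₂ = 599.8 m/s.

Δv_total ≈ 600 m/s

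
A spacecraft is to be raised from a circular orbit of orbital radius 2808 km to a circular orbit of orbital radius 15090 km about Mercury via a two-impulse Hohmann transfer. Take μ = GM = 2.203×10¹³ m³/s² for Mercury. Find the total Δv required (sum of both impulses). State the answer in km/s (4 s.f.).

r₁ = 2808 km = 2.808×10⁶ m.
r₂ = 15090 km = 1.509×10⁷ m.
Transfer ellipse a_t = (r₁ + r₂)/2 = 8.949×10⁶ m.
At r₁: circular v_c1 = √(μ/r₁) = 2801 m/s; transfer-periherm v_p = √[μ(2/r₁ − 1/a_t)] = 3637 m/s.
Δv₁ = v_p − v_c1 = 836.2 m/s.
At r₂: circular v_c2 = √(μ/r₂) = 1208 m/s; transfer-apoherm v_a = √[μ(2/r₂ − 1/a_t)] = 676.8 m/s.
Δv₂ = v_c2 − v_a = 531.4 m/s.
Total Δv = Δv₁ + Δv₂ = 1368 m/s = 1.368 km/s.

Δv_total ≈ 1.368 km/s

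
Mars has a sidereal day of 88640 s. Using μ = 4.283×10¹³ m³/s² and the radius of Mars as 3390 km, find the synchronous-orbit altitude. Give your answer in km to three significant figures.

h_sync ≈ 17000 km

A synchronous orbit has period T, so by Kepler's third law a = (μT²/4π²)^(1/3).
μT²/4π² = 4.283×10¹³ × (8.864×10⁴)² / 39.48 = 8.524×10²¹ m³.
a = 2.043×10⁷ m = 20428 km.
Altitude h = a − R = 20428 − 3390 = 17038 km.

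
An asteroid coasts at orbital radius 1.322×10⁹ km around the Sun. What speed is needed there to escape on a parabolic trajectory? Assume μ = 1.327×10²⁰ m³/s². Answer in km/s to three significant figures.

r = 1.322×10⁹ km = 1.322×10¹² m.
Escape speed v_esc = √(2μ/r) = √(2 × 1.327×10²⁰ / 1.322×10¹²) = √(2.008×10⁸) = 14170 m/s.
= 14.17 km/s.

v_esc ≈ 14.2 km/s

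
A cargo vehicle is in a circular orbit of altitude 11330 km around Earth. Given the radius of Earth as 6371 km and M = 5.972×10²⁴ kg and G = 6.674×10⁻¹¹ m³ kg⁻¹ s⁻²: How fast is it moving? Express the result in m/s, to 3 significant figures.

v ≈ 4750 m/s

μ = GM = 6.674×10⁻¹¹ × 5.972×10²⁴ = 3.986×10¹⁴ m³/s².
r = 6371 + 11330 = 17701 km = 1.7701×10⁷ m.
For a circular orbit v = √(μ/r) = √(3.986×10¹⁴ / 1.770×10⁷) = √(2.252×10⁷) = 4745 m/s.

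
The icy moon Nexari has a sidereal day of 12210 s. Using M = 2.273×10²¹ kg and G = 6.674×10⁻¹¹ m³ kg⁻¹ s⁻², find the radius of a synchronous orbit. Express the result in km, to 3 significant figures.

r_sync ≈ 831 km

μ = GM = 6.674×10⁻¹¹ × 2.273×10²¹ = 1.517×10¹¹ m³/s².
A synchronous orbit has period T, so by Kepler's third law a = (μT²/4π²)^(1/3).
μT²/4π² = 1.517×10¹¹ × (1.221×10⁴)² / 39.48 = 5.729×10¹⁷ m³.
a = 8.305×10⁵ m = 830.52 km.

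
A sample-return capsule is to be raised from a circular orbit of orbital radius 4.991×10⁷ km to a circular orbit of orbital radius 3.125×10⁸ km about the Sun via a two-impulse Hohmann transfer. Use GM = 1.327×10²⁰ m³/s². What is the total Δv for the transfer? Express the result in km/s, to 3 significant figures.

r₁ = 4.991×10⁷ km = 4.991×10¹⁰ m.
r₂ = 3.125×10⁸ km = 3.125×10¹¹ m.
Transfer ellipse a_t = (r₁ + r₂)/2 = 1.812×10¹¹ m.
At r₁: circular v_c1 = √(μ/r₁) = 51560 m/s; transfer-perihelion v_p = √[μ(2/r₁ − 1/a_t)] = 67710 m/s.
Δv₁ = v_p − v_c1 = 16150 m/s.
At r₂: circular v_c2 = √(μ/r₂) = 20610 m/s; transfer-aphelion v_a = √[μ(2/r₂ − 1/a_t)] = 10810 m/s.
Δv₂ = v_c2 − v_a = 9792 m/s.
Total Δv = Δv₁ + Δv₂ = 25940 m/s = 25.94 km/s.

Δv_total ≈ 25.9 km/s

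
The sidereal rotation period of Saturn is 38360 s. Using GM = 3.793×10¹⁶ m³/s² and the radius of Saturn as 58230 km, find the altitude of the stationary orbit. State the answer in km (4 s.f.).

A synchronous orbit has period T, so by Kepler's third law a = (μT²/4π²)^(1/3).
μT²/4π² = 3.793×10¹⁶ × (3.836×10⁴)² / 39.48 = 1.414×10²⁴ m³.
a = 1.122×10⁸ m = 1.1223×10⁵ km.
Altitude h = a − R = 1.1223×10⁵ − 58230 = 54005 km.

h_sync ≈ 54000 km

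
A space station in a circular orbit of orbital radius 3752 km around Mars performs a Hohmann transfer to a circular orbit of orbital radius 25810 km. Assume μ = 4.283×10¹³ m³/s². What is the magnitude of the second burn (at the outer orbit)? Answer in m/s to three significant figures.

r₁ = 3752 km = 3.752×10⁶ m.
r₂ = 25810 km = 2.581×10⁷ m.
Transfer ellipse a_t = (r₁ + r₂)/2 = 1.478×10⁷ m.
At r₁: circular v_c1 = √(μ/r₁) = 3379 m/s; transfer-periapsis v_p = √[μ(2/r₁ − 1/a_t)] = 4465 m/s.
At r₂: circular v_c2 = √(μ/r₂) = 1288 m/s; transfer-apoapsis v_a = √[μ(2/r₂ − 1/a_t)] = 649.0 m/s.
Δv₂ = v_c2 − v_a = 639.2 m/s.

Δv ≈ 639 m/s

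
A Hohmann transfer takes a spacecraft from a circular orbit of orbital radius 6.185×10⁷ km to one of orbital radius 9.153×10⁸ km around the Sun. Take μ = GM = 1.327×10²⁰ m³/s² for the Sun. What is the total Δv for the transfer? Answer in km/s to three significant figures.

r₁ = 6.185×10⁷ km = 6.185×10¹⁰ m.
r₂ = 9.153×10⁸ km = 9.153×10¹¹ m.
Transfer ellipse a_t = (r₁ + r₂)/2 = 4.886×10¹¹ m.
At r₁: circular v_c1 = √(μ/r₁) = 46320 m/s; transfer-perihelion v_p = √[μ(2/r₁ − 1/a_t)] = 63400 m/s.
Δv₁ = v_p − v_c1 = 17080 m/s.
At r₂: circular v_c2 = √(μ/r₂) = 12040 m/s; transfer-aphelion v_a = √[μ(2/r₂ − 1/a_t)] = 4284 m/s.
Δv₂ = v_c2 − v_a = 7757 m/s.
Total Δv = Δv₁ + Δv₂ = 24840 m/s = 24.84 km/s.

Δv_total ≈ 24.8 km/s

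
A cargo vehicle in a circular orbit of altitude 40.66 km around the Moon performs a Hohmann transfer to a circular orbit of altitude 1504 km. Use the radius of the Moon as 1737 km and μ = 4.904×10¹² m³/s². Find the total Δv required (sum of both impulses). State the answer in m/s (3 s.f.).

Δv_total ≈ 421 m/s

r₁ = 1737 + 40.66 = 1777.7 km = 1.7777×10⁶ m.
r₂ = 1737 + 1504 = 3241.0 km = 3.2410×10⁶ m.
Transfer ellipse a_t = (r₁ + r₂)/2 = 2.509×10⁶ m.
At r₁: circular v_c1 = √(μ/r₁) = 1661 m/s; transfer-perilune v_p = √[μ(2/r₁ − 1/a_t)] = 1888 m/s.
Δv₁ = v_p − v_c1 = 226.7 m/s.
At r₂: circular v_c2 = √(μ/r₂) = 1230 m/s; transfer-apolune v_a = √[μ(2/r₂ − 1/a_t)] = 1035 m/s.
Δv₂ = v_c2 − v_a = 194.8 m/s.
Total Δv = Δv₁ + Δv₂ = 421.4 m/s.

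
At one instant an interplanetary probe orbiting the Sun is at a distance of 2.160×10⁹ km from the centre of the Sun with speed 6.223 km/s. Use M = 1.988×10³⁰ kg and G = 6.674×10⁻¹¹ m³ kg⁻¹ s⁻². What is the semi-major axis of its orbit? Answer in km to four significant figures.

a ≈ 1.577×10⁹ km

μ = GM = 6.674×10⁻¹¹ × 1.988×10³⁰ = 1.327×10²⁰ m³/s².
r = 2.160×10¹² m.
Specific orbital energy ε = v²/2 − μ/r = (6223)²/2 − 1.327×10²⁰/2.160×10¹² = -4.206×10⁷ J/kg.
Since ε = −μ/(2a), a = −μ/(2ε) = 1.577×10¹² m = 1.5772×10⁹ km.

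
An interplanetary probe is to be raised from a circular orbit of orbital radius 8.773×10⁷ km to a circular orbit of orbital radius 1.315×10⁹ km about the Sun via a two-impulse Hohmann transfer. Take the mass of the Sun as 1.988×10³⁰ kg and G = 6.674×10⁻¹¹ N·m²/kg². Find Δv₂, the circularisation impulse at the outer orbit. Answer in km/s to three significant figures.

Δv ≈ 6.49 km/s

μ = GM = 6.674×10⁻¹¹ × 1.988×10³⁰ = 1.327×10²⁰ m³/s².
r₁ = 8.773×10⁷ km = 8.773×10¹⁰ m.
r₂ = 1.315×10⁹ km = 1.315×10¹² m.
Transfer ellipse a_t = (r₁ + r₂)/2 = 7.014×10¹¹ m.
At r₁: circular v_c1 = √(μ/r₁) = 38890 m/s; transfer-perihelion v_p = √[μ(2/r₁ − 1/a_t)] = 53250 m/s.
At r₂: circular v_c2 = √(μ/r₂) = 10040 m/s; transfer-aphelion v_a = √[μ(2/r₂ − 1/a_t)] = 3553 m/s.
Δv₂ = v_c2 − v_a = 6492 m/s.
= 6.492 km/s.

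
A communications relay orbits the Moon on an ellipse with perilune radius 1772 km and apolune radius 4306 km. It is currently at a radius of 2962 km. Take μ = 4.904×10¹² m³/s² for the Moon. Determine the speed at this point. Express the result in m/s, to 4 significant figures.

Semi-major axis a = (r_p + r_a)/2 = 3039.0 km = 3.039×10⁶ m.
Vis-viva: v² = μ(2/r − 1/a) = 4.904×10¹² × (6.752×10⁻⁷ − 3.291×10⁻⁷) = 1.698×10⁶ m²/s².
v = 1303 m/s.

v ≈ 1303 m/s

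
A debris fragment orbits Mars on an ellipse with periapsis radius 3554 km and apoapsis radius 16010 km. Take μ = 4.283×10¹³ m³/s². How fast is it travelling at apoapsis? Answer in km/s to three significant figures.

v ≈ 0.986 km/s

Semi-major axis a = (r_p + r_a)/2 = 9782.0 km = 9.782×10⁶ m.
Vis-viva: v² = μ(2/r − 1/a) = 4.283×10¹³ × (1.249×10⁻⁷ − 1.022×10⁻⁷) = 9.720×10⁵ m²/s².
v = 985.9 m/s = 0.9859 km/s.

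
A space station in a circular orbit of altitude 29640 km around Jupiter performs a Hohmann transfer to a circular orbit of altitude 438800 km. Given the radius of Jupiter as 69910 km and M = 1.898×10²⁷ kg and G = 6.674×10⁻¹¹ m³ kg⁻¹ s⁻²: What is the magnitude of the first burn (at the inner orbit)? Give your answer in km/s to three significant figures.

μ = GM = 6.674×10⁻¹¹ × 1.898×10²⁷ = 1.267×10¹⁷ m³/s².
r₁ = 69910 + 29640 = 99550 km = 9.9550×10⁷ m.
r₂ = 69910 + 438800 = 508710 km = 5.0871×10⁸ m.
Transfer ellipse a_t = (r₁ + r₂)/2 = 3.041×10⁸ m.
At r₁: circular v_c1 = √(μ/r₁) = 35670 m/s; transfer-perijove v_p = √[μ(2/r₁ − 1/a_t)] = 46130 m/s.
Δv₁ = v_p − v_c1 = 10460 m/s.
= 10.46 km/s.

Δv ≈ 10.5 km/s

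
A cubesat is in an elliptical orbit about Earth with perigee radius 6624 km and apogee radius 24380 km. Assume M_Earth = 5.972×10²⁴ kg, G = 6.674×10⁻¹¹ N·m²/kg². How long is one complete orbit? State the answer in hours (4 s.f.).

μ = GM = 6.674×10⁻¹¹ × 5.972×10²⁴ = 3.986×10¹⁴ m³/s².
Semi-major axis a = (r_p + r_a)/2 = (6624.0 + 24380)/2 = 15502 km = 1.550×10⁷ m.
By Kepler's third law T = 2π√(a³/μ) = 2π × 3.057×10³ = 1.921×10⁴ s.
= 5.336 hours.

T ≈ 5.336 hours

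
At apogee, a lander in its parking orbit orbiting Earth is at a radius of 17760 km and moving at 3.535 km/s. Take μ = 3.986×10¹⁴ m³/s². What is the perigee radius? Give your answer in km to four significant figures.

perigee radius ≈ 6852 km

r_a = 1.776×10⁷ m.
Specific energy ε = v²/2 − μ/r = -1.620×10⁷ J/kg, so a = −μ/(2ε) = 1.231×10⁷ m.
The apsides satisfy r_p + r_a = 2a, so the perigee radius is 2a − r_a = 6.852×10⁶ m = 6851.7 km.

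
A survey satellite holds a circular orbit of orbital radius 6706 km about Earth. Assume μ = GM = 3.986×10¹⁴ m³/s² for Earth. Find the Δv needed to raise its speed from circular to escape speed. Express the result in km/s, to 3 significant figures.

r = 6706 km = 6.706×10⁶ m.
Circular speed v_c = √(μ/r) = 7710 m/s.
Escape speed v_esc = √(2μ/r) = √2 × v_c = 10900 m/s.
Δv = v_esc − v_c = 3193 m/s = 3.193 km/s.

Δv ≈ 3.19 km/s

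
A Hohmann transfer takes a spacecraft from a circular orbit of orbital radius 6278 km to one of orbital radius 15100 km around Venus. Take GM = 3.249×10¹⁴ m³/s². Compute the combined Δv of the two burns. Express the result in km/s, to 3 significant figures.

r₁ = 6278 km = 6.278×10⁶ m.
r₂ = 15100 km = 1.510×10⁷ m.
Transfer ellipse a_t = (r₁ + r₂)/2 = 1.069×10⁷ m.
At r₁: circular v_c1 = √(μ/r₁) = 7194 m/s; transfer-periapsis v_p = √[μ(2/r₁ − 1/a_t)] = 8550 m/s.
Δv₁ = v_p − v_c1 = 1356 m/s.
At r₂: circular v_c2 = √(μ/r₂) = 4639 m/s; transfer-apoapsis v_a = √[μ(2/r₂ − 1/a_t)] = 3555 m/s.
Δv₂ = v_c2 − v_a = 1084 m/s.
Total Δv = Δv₁ + Δv₂ = 2440 m/s = 2.440 km/s.

Δv_total ≈ 2.44 km/s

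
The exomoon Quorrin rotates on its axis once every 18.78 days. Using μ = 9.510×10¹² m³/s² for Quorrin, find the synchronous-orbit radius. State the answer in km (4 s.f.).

r_sync ≈ 85920 km

T = 18.78 days = 1.623×10⁶ s.
A synchronous orbit has period T, so by Kepler's third law a = (μT²/4π²)^(1/3).
μT²/4π² = 9.510×10¹² × (1.623×10⁶)² / 39.48 = 6.342×10²³ m³.
a = 8.592×10⁷ m = 85917 km.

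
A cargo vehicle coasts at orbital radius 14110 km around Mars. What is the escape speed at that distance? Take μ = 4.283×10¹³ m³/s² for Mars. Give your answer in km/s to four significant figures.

v_esc ≈ 2.464 km/s

r = 14110 km = 1.411×10⁷ m.
Escape speed v_esc = √(2μ/r) = √(2 × 4.283×10¹³ / 1.411×10⁷) = √(6.071×10⁶) = 2464 m/s.
= 2.464 km/s.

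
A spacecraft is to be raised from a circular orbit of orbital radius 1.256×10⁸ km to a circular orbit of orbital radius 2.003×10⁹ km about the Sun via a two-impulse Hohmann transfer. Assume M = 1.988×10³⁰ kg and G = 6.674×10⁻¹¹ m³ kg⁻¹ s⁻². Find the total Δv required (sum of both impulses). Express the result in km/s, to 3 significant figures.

Δv_total ≈ 17.4 km/s

μ = GM = 6.674×10⁻¹¹ × 1.988×10³⁰ = 1.327×10²⁰ m³/s².
r₁ = 1.256×10⁸ km = 1.256×10¹¹ m.
r₂ = 2.003×10⁹ km = 2.003×10¹² m.
Transfer ellipse a_t = (r₁ + r₂)/2 = 1.064×10¹² m.
At r₁: circular v_c1 = √(μ/r₁) = 32500 m/s; transfer-perihelion v_p = √[μ(2/r₁ − 1/a_t)] = 44590 m/s.
Δv₁ = v_p − v_c1 = 12090 m/s.
At r₂: circular v_c2 = √(μ/r₂) = 8139 m/s; transfer-aphelion v_a = √[μ(2/r₂ − 1/a_t)] = 2796 m/s.
Δv₂ = v_c2 − v_a = 5343 m/s.
Total Δv = Δv₁ + Δv₂ = 17430 m/s = 17.43 km/s.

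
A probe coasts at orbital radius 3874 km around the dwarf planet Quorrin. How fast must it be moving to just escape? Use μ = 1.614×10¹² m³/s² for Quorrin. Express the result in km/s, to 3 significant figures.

r = 3874 km = 3.874×10⁶ m.
Escape speed v_esc = √(2μ/r) = √(2 × 1.614×10¹² / 3.874×10⁶) = √(8.332×10⁵) = 912.8 m/s.
= 0.9128 km/s.

v_esc ≈ 0.913 km/s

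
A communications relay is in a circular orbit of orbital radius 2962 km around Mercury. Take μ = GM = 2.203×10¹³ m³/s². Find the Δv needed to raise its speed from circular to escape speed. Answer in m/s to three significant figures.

Δv ≈ 1130 m/s

r = 2962 km = 2.962×10⁶ m.
Circular speed v_c = √(μ/r) = 2727 m/s.
Escape speed v_esc = √(2μ/r) = √2 × v_c = 3857 m/s.
Δv = v_esc − v_c = 1130 m/s.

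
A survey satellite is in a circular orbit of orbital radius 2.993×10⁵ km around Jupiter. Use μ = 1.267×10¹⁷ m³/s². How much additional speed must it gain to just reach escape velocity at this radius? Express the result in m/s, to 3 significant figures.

r = 2.993×10⁵ km = 2.993×10⁸ m.
Circular speed v_c = √(μ/r) = 20570 m/s.
Escape speed v_esc = √(2μ/r) = √2 × v_c = 29100 m/s.
Δv = v_esc − v_c = 8522 m/s.

Δv ≈ 8520 m/s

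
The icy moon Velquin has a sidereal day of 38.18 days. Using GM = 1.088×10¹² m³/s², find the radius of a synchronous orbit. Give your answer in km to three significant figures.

r_sync ≈ 66900 km

T = 38.18 days = 3.299×10⁶ s.
A synchronous orbit has period T, so by Kepler's third law a = (μT²/4π²)^(1/3).
μT²/4π² = 1.088×10¹² × (3.299×10⁶)² / 39.48 = 2.999×10²³ m³.
a = 6.694×10⁷ m = 66935 km.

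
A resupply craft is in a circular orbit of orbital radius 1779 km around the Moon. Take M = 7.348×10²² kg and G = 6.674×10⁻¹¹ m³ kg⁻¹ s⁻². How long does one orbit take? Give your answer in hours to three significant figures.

μ = GM = 6.674×10⁻¹¹ × 7.348×10²² = 4.904×10¹² m³/s².
r = 1779 km = 1.779×10⁶ m.
Kepler's third law: T = 2π√(r³/μ) = 2π√((1.779×10⁶)³ / 4.904×10¹²).
r³/μ = 1.148×10⁶ s², so T = 2π × 1.071×10³ = 6.732×10³ s.
Converting: 6.732×10³ s ÷ 3600 = 1.870 hours.

T ≈ 1.87 hours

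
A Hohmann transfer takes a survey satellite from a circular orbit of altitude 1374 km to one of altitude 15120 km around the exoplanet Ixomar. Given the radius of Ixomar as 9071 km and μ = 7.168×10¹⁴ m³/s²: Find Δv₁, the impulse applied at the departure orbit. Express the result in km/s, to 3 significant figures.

Δv ≈ 1.51 km/s

r₁ = 9071 + 1374 = 10445 km = 1.0445×10⁷ m.
r₂ = 9071 + 15120 = 24191 km = 2.4191×10⁷ m.
Transfer ellipse a_t = (r₁ + r₂)/2 = 1.732×10⁷ m.
At r₁: circular v_c1 = √(μ/r₁) = 8284 m/s; transfer-periapsis v_p = √[μ(2/r₁ − 1/a_t)] = 9791 m/s.
Δv₁ = v_p − v_c1 = 1507 m/s.
= 1.507 km/s.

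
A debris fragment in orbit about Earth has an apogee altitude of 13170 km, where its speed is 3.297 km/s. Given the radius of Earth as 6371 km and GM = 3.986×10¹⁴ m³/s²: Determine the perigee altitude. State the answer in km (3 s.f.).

r_a = 6371 + 13170 = 19541 km = 1.954×10⁷ m.
Specific energy ε = v²/2 − μ/r = -1.496×10⁷ J/kg, so a = −μ/(2ε) = 1.332×10⁷ m.
The apsides satisfy r_p + r_a = 2a, so the perigee radius is 2a − r_a = 7.098×10⁶ m = 7098.0 km.
Perigee altitude = 7098.0 − 6371 = 726.98 km.

perigee altitude ≈ 727 km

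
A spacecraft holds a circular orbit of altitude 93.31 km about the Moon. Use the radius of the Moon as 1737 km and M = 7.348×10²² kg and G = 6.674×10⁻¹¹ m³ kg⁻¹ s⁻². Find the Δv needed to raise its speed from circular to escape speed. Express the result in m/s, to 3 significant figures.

Δv ≈ 678 m/s

μ = GM = 6.674×10⁻¹¹ × 7.348×10²² = 4.904×10¹² m³/s².
r = 1737 + 93.31 = 1830.3 km = 1.8303×10⁶ m.
Circular speed v_c = √(μ/r) = 1637 m/s.
Escape speed v_esc = √(2μ/r) = √2 × v_c = 2315 m/s.
Δv = v_esc − v_c = 678.0 m/s.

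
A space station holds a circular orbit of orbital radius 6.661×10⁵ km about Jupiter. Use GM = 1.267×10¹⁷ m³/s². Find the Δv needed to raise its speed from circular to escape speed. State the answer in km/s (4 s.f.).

Δv ≈ 5.713 km/s

r = 6.661×10⁵ km = 6.661×10⁸ m.
Circular speed v_c = √(μ/r) = 13790 m/s.
Escape speed v_esc = √(2μ/r) = √2 × v_c = 19500 m/s.
Δv = v_esc − v_c = 5713 m/s = 5.713 km/s.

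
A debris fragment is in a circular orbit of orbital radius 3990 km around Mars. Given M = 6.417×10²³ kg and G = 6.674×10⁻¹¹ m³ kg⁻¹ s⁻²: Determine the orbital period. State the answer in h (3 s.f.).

μ = GM = 6.674×10⁻¹¹ × 6.417×10²³ = 4.283×10¹³ m³/s².
r = 3990 km = 3.990×10⁶ m.
Kepler's third law: T = 2π√(r³/μ) = 2π√((3.990×10⁶)³ / 4.283×10¹³).
r³/μ = 1.483×10⁶ s², so T = 2π × 1.218×10³ = 7.652×10³ s.
Converting: 7.652×10³ s ÷ 3600 = 2.126 h.

T ≈ 2.13 h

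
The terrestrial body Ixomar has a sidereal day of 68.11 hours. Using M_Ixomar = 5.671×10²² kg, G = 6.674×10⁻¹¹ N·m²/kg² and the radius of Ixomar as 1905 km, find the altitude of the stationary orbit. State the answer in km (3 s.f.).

h_sync ≈ 16000 km

μ = GM = 6.674×10⁻¹¹ × 5.671×10²² = 3.785×10¹² m³/s².
T = 68.11 hours = 2.452×10⁵ s.
A synchronous orbit has period T, so by Kepler's third law a = (μT²/4π²)^(1/3).
μT²/4π² = 3.785×10¹² × (2.452×10⁵)² / 39.48 = 5.764×10²¹ m³.
a = 1.793×10⁷ m = 17930 km.
Altitude h = a − R = 17930 − 1905 = 16025 km.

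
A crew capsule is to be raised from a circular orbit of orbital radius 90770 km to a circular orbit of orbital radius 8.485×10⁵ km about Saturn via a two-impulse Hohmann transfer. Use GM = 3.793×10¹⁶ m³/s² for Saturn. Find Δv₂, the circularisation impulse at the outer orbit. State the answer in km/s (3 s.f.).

r₁ = 90770 km = 9.077×10⁷ m.
r₂ = 8.485×10⁵ km = 8.485×10⁸ m.
Transfer ellipse a_t = (r₁ + r₂)/2 = 4.696×10⁸ m.
At r₁: circular v_c1 = √(μ/r₁) = 20440 m/s; transfer-perikrone v_p = √[μ(2/r₁ − 1/a_t)] = 27480 m/s.
At r₂: circular v_c2 = √(μ/r₂) = 6686 m/s; transfer-apokrone v_a = √[μ(2/r₂ − 1/a_t)] = 2939 m/s.
Δv₂ = v_c2 − v_a = 3747 m/s.
= 3.747 km/s.

Δv ≈ 3.75 km/s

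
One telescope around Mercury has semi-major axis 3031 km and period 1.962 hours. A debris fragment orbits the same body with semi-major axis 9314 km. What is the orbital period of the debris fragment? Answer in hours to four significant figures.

T₂ ≈ 10.57 hours

Kepler's third law: T² ∝ a³, so T₂ = T₁ (a₂/a₁)^(3/2).
a₂/a₁ = 3.073, (a₂/a₁)^(3/2) = 5.387.
T₂ = 1.962 × 5.387 = 10.57 hours.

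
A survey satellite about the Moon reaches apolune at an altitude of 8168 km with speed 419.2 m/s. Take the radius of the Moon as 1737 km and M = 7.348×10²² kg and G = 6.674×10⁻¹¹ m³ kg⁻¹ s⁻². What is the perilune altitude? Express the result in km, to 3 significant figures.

perilune altitude ≈ 400 km

μ = GM = 6.674×10⁻¹¹ × 7.348×10²² = 4.904×10¹² m³/s².
r_a = 1737 + 8168 = 9905.0 km = 9.905×10⁶ m.
Specific energy ε = v²/2 − μ/r = -4.072×10⁵ J/kg, so a = −μ/(2ε) = 6.021×10⁶ m.
The apsides satisfy r_p + r_a = 2a, so the perilune radius is 2a − r_a = 2.137×10⁶ m = 2137.0 km.
Perilune altitude = 2137.0 − 1737 = 400.03 km.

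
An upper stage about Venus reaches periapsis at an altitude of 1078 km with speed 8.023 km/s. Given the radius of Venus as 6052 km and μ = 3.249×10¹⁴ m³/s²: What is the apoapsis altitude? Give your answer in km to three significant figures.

apoapsis altitude ≈ 11100 km

r_p = 6052 + 1078 = 7130.0 km = 7.130×10⁶ m.
Specific energy ε = v²/2 − μ/r = -1.338×10⁷ J/kg, so a = −μ/(2ε) = 1.214×10⁷ m.
The apsides satisfy r_p + r_a = 2a, so the apoapsis radius is 2a − r_p = 1.715×10⁷ m = 17146 km.
Apoapsis altitude = 17146 − 6052 = 11094 km.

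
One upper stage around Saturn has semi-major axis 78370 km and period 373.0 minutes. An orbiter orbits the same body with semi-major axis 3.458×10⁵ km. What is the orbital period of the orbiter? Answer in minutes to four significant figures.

T₂ ≈ 3457 minutes

Kepler's third law: T² ∝ a³, so T₂ = T₁ (a₂/a₁)^(3/2).
a₂/a₁ = 4.412, (a₂/a₁)^(3/2) = 9.269.
T₂ = 373.0 × 9.269 = 3457 minutes.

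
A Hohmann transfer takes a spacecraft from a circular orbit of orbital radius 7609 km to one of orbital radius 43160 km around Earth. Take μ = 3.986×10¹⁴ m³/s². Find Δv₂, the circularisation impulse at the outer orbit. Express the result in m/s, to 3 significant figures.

Δv ≈ 1380 m/s

r₁ = 7609 km = 7.609×10⁶ m.
r₂ = 43160 km = 4.316×10⁷ m.
Transfer ellipse a_t = (r₁ + r₂)/2 = 2.538×10⁷ m.
At r₁: circular v_c1 = √(μ/r₁) = 7238 m/s; transfer-perigee v_p = √[μ(2/r₁ − 1/a_t)] = 9438 m/s.
At r₂: circular v_c2 = √(μ/r₂) = 3039 m/s; transfer-apogee v_a = √[μ(2/r₂ − 1/a_t)] = 1664 m/s.
Δv₂ = v_c2 − v_a = 1375 m/s.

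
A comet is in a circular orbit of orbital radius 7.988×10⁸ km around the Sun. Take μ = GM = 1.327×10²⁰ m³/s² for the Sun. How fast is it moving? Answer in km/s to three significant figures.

r = 7.988×10⁸ km = 7.988×10¹¹ m.
For a circular orbit v = √(μ/r) = √(1.327×10²⁰ / 7.988×10¹¹) = √(1.661×10⁸) = 12890 m/s.
That is 12.89 km/s.

v ≈ 12.9 km/s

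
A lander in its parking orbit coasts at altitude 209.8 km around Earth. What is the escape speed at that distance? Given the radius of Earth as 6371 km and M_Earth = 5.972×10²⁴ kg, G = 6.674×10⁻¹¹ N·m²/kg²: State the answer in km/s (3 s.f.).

v_esc ≈ 11.0 km/s

μ = GM = 6.674×10⁻¹¹ × 5.972×10²⁴ = 3.986×10¹⁴ m³/s².
r = 6371 + 209.8 = 6580.8 km = 6.5808×10⁶ m.
Escape speed v_esc = √(2μ/r) = √(2 × 3.986×10¹⁴ / 6.581×10⁶) = √(1.211×10⁸) = 11010 m/s.
= 11.01 km/s.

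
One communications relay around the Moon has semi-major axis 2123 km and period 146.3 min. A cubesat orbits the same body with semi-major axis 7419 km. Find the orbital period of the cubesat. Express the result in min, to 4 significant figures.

Kepler's third law: T² ∝ a³, so T₂ = T₁ (a₂/a₁)^(3/2).
a₂/a₁ = 3.495, (a₂/a₁)^(3/2) = 6.533.
T₂ = 146.3 × 6.533 = 955.7 min.

T₂ ≈ 955.7 min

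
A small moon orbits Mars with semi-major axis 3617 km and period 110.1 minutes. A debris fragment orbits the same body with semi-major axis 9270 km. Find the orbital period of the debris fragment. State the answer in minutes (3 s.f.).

Kepler's third law: T² ∝ a³, so T₂ = T₁ (a₂/a₁)^(3/2).
a₂/a₁ = 2.563, (a₂/a₁)^(3/2) = 4.103.
T₂ = 110.1 × 4.103 = 451.7 minutes.

T₂ ≈ 452 minutes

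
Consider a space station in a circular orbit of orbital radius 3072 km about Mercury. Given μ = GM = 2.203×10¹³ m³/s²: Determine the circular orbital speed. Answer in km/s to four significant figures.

r = 3072 km = 3.072×10⁶ m.
For a circular orbit v = √(μ/r) = √(2.203×10¹³ / 3.072×10⁶) = √(7.171×10⁶) = 2678 m/s.
That is 2.678 km/s.

v ≈ 2.678 km/s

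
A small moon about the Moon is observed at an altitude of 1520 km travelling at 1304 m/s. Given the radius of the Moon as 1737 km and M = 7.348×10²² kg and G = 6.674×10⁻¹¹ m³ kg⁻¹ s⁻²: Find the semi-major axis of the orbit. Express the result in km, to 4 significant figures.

a ≈ 3741 km

μ = GM = 6.674×10⁻¹¹ × 7.348×10²² = 4.904×10¹² m³/s².
r = 1737 + 1520 = 3257.0 km = 3.257×10⁶ m.
Vis-viva rearranged: 1/a = 2/r − v²/μ = 6.141×10⁻⁷ − 3.467×10⁻⁷ = 2.673×10⁻⁷ m⁻¹.
a = 3.741×10⁶ m = 3740.8 km.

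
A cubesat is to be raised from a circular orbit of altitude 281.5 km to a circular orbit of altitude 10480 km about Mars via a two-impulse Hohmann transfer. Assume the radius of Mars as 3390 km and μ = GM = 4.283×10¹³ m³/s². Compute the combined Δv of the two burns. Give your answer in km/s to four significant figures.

Δv_total ≈ 1.500 km/s

r₁ = 3390 + 281.5 = 3671.5 km = 3.6715×10⁶ m.
r₂ = 3390 + 10480 = 13870 km = 1.3870×10⁷ m.
Transfer ellipse a_t = (r₁ + r₂)/2 = 8.771×10⁶ m.
At r₁: circular v_c1 = √(μ/r₁) = 3415 m/s; transfer-periapsis v_p = √[μ(2/r₁ − 1/a_t)] = 4295 m/s.
Δv₁ = v_p − v_c1 = 879.6 m/s.
At r₂: circular v_c2 = √(μ/r₂) = 1757 m/s; transfer-apoapsis v_a = √[μ(2/r₂ − 1/a_t)] = 1137 m/s.
Δv₂ = v_c2 − v_a = 620.3 m/s.
Total Δv = Δv₁ + Δv₂ = 1500 m/s = 1.500 km/s.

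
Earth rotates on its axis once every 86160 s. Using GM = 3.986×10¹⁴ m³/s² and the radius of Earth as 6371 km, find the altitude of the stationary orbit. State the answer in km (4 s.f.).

h_sync ≈ 35790 km

A synchronous orbit has period T, so by Kepler's third law a = (μT²/4π²)^(1/3).
μT²/4π² = 3.986×10¹⁴ × (8.616×10⁴)² / 39.48 = 7.495×10²² m³.
a = 4.216×10⁷ m = 42163 km.
Altitude h = a − R = 42163 − 6371 = 35792 km.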